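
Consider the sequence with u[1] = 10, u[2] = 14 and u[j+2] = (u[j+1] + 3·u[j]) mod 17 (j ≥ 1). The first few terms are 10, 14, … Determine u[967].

Computing terms: u[1] = 10,  u[2] = 14,  u[3] = 10,  u[4] = 1,  u[5] = 14,  u[6] = 0,  u[7] = 8,  u[8] = 8,  u[9] = 15,  u[10] = 5,  u[11] = 16,  u[12] = 14,  u[13] = 11,  u[14] = 2,  u[15] = 1,  u[16] = 7,  u[17] = 10,  u[18] = 14.
The sequence repeats with period 16.
So u[967] = u[1 + ((967-1) mod 16)] = u[7] = 8.

8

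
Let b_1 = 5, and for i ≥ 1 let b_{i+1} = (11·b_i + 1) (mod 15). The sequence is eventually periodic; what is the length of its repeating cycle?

5

Computing terms: b_1 = 5, b_2 = 11, b_3 = 2, b_4 = 8, b_5 = 14, b_6 = 5.
Since b_6 = b_1 = 5, the sequence is periodic with period 5.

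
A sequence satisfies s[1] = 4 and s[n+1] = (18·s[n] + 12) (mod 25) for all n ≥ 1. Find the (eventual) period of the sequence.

Listing terms: s[1] = 4; s[2] = 9; s[3] = 24; s[4] = 19; s[5] = 4.
The sequence repeats with period 4.

4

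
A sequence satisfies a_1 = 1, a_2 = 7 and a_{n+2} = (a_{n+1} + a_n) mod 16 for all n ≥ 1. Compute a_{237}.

0

Computing terms: a_1 = 1,  a_2 = 7,  a_3 = 8,  a_4 = 15,  a_5 = 7,  a_6 = 6,  a_7 = 13,  a_8 = 3,  a_9 = 0,  a_{10} = 3,  a_{11} = 3,  a_{12} = 6,  a_{13} = 9,  a_{14} = 15,  a_{15} = 8,  a_{16} = 7,  a_{17} = 15,  a_{18} = 6,  a_{19} = 5,  a_{20} = 11,  a_{21} = 0,  a_{22} = 11,  a_{23} = 11,  a_{24} = 6,  a_{25} = 1,  a_{26} = 7.
Since (a_{25}, a_{26}) = (a_1, a_2) = (1, 7) (two consecutive terms determine the rest), the sequence is periodic with period 24.
(237 - 1) mod 24 = 20, so a_{237} = a_{21} = 0.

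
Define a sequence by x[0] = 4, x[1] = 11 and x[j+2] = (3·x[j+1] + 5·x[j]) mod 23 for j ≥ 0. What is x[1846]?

Listing terms: x[0] = 4; x[1] = 11; x[2] = 7; x[3] = 7; x[4] = 10; x[5] = 19; x[6] = 15; x[7] = 2; x[8] = 12; x[9] = 0; x[10] = 14; x[11] = 19; x[12] = 12; x[13] = 16; x[14] = 16; x[15] = 13; x[16] = 4; x[17] = 8; x[18] = 21; x[19] = 11; x[20] = 0; x[21] = 9; x[22] = 4; x[23] = 11.
Since (x[22], x[23]) = (x[0], x[1]) = (4, 11) (two consecutive terms determine the rest), the sequence is periodic with period 22.
So x[1846] = x[0 + ((1846-0) mod 22)] = x[20] = 0.

0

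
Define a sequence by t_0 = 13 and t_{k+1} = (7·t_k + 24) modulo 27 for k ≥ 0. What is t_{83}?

19

t_0 = 13,  t_1 = 7,  t_2 = 19,  t_3 = 22,  t_4 = 16,  t_5 = 1,  t_6 = 4,  t_7 = 25,  t_8 = 10,  t_9 = 13.
Since t_9 = t_0 = 13, the sequence is periodic with period 9.
(83 - 0) mod 9 = 2, so t_{83} = t_2 = 19.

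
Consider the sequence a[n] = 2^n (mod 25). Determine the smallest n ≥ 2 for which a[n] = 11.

16

a[1] = 2, a[2] = 4, a[3] = 8, a[4] = 16, a[5] = 7, a[6] = 14, a[7] = 3, a[8] = 6, a[9] = 12, a[10] = 24, a[11] = 23, a[12] = 21, a[13] = 17, a[14] = 9, a[15] = 18, a[16] = 11, a[17] = 22, a[18] = 19, a[19] = 13, a[20] = 1, a[21] = 2.
The sequence repeats with period 20.
The value 11 first appears (with n ≥ 2) at a[16].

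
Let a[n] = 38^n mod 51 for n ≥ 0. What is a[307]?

Computing terms: a[0] = 1, a[1] = 38, a[2] = 16, a[3] = 47, a[4] = 1.
The sequence repeats with period 4.
(307 - 0) mod 4 = 3, so a[307] = a[3] = 47.

47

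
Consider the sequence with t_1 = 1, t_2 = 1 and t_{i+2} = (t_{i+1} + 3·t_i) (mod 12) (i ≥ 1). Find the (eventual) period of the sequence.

6

Listing terms: t_1 = 1,  t_2 = 1,  t_3 = 4,  t_4 = 7,  t_5 = 7,  t_6 = 4,  t_7 = 1,  t_8 = 1.
Since (t_7, t_8) = (t_1, t_2) = (1, 1) (two consecutive terms determine the rest), the sequence is periodic with period 6.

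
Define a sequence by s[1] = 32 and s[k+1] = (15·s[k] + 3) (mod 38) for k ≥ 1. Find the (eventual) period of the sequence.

18

s[1] = 32; s[2] = 27; s[3] = 28; s[4] = 5; s[5] = 2; s[6] = 33; s[7] = 4; s[8] = 25; s[9] = 36; s[10] = 11; s[11] = 16; s[12] = 15; s[13] = 0; s[14] = 3; s[15] = 10; s[16] = 1; s[17] = 18; s[18] = 7; s[19] = 32.
Since s[19] = s[1] = 32, the sequence is periodic with period 18.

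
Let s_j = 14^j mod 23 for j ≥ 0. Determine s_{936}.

Computing terms: s_0 = 1,  s_1 = 14,  s_2 = 12,  s_3 = 7,  s_4 = 6,  s_5 = 15,  s_6 = 3,  s_7 = 19,  s_8 = 13,  s_9 = 21,  s_{10} = 18,  s_{11} = 22,  s_{12} = 9,  s_{13} = 11,  s_{14} = 16,  s_{15} = 17,  s_{16} = 8,  s_{17} = 20,  s_{18} = 4,  s_{19} = 10,  s_{20} = 2,  s_{21} = 5,  s_{22} = 1.
The sequence repeats with period 22.
(936 - 0) mod 22 = 12, so s_{936} = s_{12} = 9.

9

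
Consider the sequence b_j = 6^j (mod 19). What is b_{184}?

4

Listing terms: b_0 = 1, b_1 = 6, b_2 = 17, b_3 = 7, b_4 = 4, b_5 = 5, b_6 = 11, b_7 = 9, b_8 = 16, b_9 = 1.
Since b_9 = b_0 = 1, the sequence is periodic with period 9.
(184 - 0) mod 9 = 4, so b_{184} = b_4 = 4.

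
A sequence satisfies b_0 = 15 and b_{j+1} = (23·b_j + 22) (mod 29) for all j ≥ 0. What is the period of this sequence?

7

We have b_0 = 15,  b_1 = 19,  b_2 = 24,  b_3 = 23,  b_4 = 0,  b_5 = 22,  b_6 = 6,  b_7 = 15.
Since b_7 = b_0 = 15, the sequence is periodic with period 7.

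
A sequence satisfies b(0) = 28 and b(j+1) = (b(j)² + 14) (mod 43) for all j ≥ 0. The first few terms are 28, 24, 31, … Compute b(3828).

Listing terms: b(0) = 28,  b(1) = 24,  b(2) = 31,  b(3) = 29,  b(4) = 38,  b(5) = 39,  b(6) = 30,  b(7) = 11,  b(8) = 6,  b(9) = 7,  b(10) = 20,  b(11) = 27,  b(12) = 12,  b(13) = 29.
Since b(13) = b(3) = 29, the sequence is eventually periodic: after a pre-period of length 3 it cycles with period 10.
For j ≥ 3, b(j) depends only on (j - 3) mod 10. (3828 - 3) mod 10 = 5, so b(3828) = b(8) = 6.

6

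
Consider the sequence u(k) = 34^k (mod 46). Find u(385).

Listing terms: u(1) = 34; u(2) = 6; u(3) = 20; u(4) = 36; u(5) = 28; u(6) = 32; u(7) = 30; u(8) = 8; u(9) = 42; u(10) = 2; u(11) = 22; u(12) = 12; u(13) = 40; u(14) = 26; u(15) = 10; u(16) = 18; u(17) = 14; u(18) = 16; u(19) = 38; u(20) = 4; u(21) = 44; u(22) = 24; u(23) = 34.
The sequence repeats with period 22.
(385 - 1) mod 22 = 10, so u(385) = u(11) = 22.

22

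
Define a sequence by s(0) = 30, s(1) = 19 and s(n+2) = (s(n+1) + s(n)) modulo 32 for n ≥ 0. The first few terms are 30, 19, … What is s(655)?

Computing terms: s(0) = 30, s(1) = 19, s(2) = 17, s(3) = 4, s(4) = 21, s(5) = 25, s(6) = 14, s(7) = 7, s(8) = 21, s(9) = 28, s(10) = 17, s(11) = 13, s(12) = 30, s(13) = 11, s(14) = 9, s(15) = 20, s(16) = 29, s(17) = 17, s(18) = 14, s(19) = 31, s(20) = 13, s(21) = 12, s(22) = 25, s(23) = 5, s(24) = 30, s(25) = 3, s(26) = 1, s(27) = 4, s(28) = 5, s(29) = 9, s(30) = 14, s(31) = 23, s(32) = 5, s(33) = 28, s(34) = 1, s(35) = 29, s(36) = 30, s(37) = 27, s(38) = 25, s(39) = 20, s(40) = 13, s(41) = 1, s(42) = 14, s(43) = 15, s(44) = 29, s(45) = 12, s(46) = 9, s(47) = 21, s(48) = 30, s(49) = 19.
The sequence repeats with period 48.
So s(655) = s(0 + ((655-0) mod 48)) = s(31) = 23.

23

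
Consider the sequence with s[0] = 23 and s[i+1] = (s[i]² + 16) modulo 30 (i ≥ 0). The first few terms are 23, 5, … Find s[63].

17

Listing terms: s[0] = 23; s[1] = 5; s[2] = 11; s[3] = 17; s[4] = 5.
Since s[4] = s[1] = 5, the sequence is eventually periodic: after a pre-period of length 1 it cycles with period 3.
For i ≥ 1, s[i] depends only on (i - 1) mod 3. (63 - 1) mod 3 = 2, so s[63] = s[3] = 17.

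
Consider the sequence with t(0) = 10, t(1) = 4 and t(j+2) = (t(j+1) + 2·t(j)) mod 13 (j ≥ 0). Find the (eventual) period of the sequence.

t(0) = 10,  t(1) = 4,  t(2) = 11,  t(3) = 6,  t(4) = 2,  t(5) = 1,  t(6) = 5,  t(7) = 7,  t(8) = 4,  t(9) = 5,  t(10) = 0,  t(11) = 10,  t(12) = 10,  t(13) = 4.
Since (t(12), t(13)) = (t(0), t(1)) = (10, 4) (two consecutive terms determine the rest), the sequence is periodic with period 12.

12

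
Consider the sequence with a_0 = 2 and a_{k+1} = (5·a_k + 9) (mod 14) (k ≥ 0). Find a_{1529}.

7

Computing terms: a_0 = 2, a_1 = 5, a_2 = 6, a_3 = 11, a_4 = 8, a_5 = 7, a_6 = 2.
The sequence repeats with period 6.
(1529 - 0) mod 6 = 5, so a_{1529} = a_5 = 7.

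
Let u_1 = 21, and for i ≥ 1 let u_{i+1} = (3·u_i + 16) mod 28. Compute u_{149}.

17

Computing terms: u_1 = 21,  u_2 = 23,  u_3 = 1,  u_4 = 19,  u_5 = 17,  u_6 = 11,  u_7 = 21.
The sequence repeats with period 6.
So u_{149} = u_{1 + ((149-1) mod 6)} = u_5 = 17.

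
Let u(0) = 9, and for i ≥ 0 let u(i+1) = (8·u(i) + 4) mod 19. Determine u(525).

17

u(0) = 9, u(1) = 0, u(2) = 4, u(3) = 17, u(4) = 7, u(5) = 3, u(6) = 9.
The sequence repeats with period 6.
(525 - 0) mod 6 = 3, so u(525) = u(3) = 17.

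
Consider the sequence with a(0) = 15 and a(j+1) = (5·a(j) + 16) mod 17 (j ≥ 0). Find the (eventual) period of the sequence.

Computing terms: a(0) = 15, a(1) = 6, a(2) = 12, a(3) = 8, a(4) = 5, a(5) = 7, a(6) = 0, a(7) = 16, a(8) = 11, a(9) = 3, a(10) = 14, a(11) = 1, a(12) = 4, a(13) = 2, a(14) = 9, a(15) = 10, a(16) = 15.
Since a(16) = a(0) = 15, the sequence is periodic with period 16.

16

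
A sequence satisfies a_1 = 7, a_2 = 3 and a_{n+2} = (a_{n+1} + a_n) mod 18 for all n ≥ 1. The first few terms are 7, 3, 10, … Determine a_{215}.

11

a_1 = 7, a_2 = 3, a_3 = 10, a_4 = 13, a_5 = 5, a_6 = 0, a_7 = 5, a_8 = 5, a_9 = 10, a_{10} = 15, a_{11} = 7, a_{12} = 4, a_{13} = 11, a_{14} = 15, a_{15} = 8, a_{16} = 5, a_{17} = 13, a_{18} = 0, a_{19} = 13, a_{20} = 13, a_{21} = 8, a_{22} = 3, a_{23} = 11, a_{24} = 14, a_{25} = 7, a_{26} = 3.
The sequence repeats with period 24.
So a_{215} = a_{1 + ((215-1) mod 24)} = a_{23} = 11.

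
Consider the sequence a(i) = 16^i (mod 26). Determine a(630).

a(1) = 16, a(2) = 22, a(3) = 14, a(4) = 16.
Since a(4) = a(1) = 16, the sequence is periodic with period 3.
So a(630) = a(1 + ((630-1) mod 3)) = a(3) = 14.

14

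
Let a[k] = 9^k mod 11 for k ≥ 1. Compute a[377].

4

a[1] = 9,  a[2] = 4,  a[3] = 3,  a[4] = 5,  a[5] = 1,  a[6] = 9.
The sequence repeats with period 5.
So a[377] = a[1 + ((377-1) mod 5)] = a[2] = 4.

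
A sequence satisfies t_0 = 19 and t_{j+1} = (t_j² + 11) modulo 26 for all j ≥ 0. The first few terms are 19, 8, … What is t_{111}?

Listing terms: t_0 = 19; t_1 = 8; t_2 = 23; t_3 = 20; t_4 = 21; t_5 = 10; t_6 = 7; t_7 = 8.
Since t_7 = t_1 = 8, the sequence is eventually periodic: after a pre-period of length 1 it cycles with period 6.
For j ≥ 1, t_j depends only on (j - 1) mod 6. (111 - 1) mod 6 = 2, so t_{111} = t_3 = 20.

20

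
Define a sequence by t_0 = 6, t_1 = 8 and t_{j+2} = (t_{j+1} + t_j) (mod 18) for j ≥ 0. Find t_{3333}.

We have t_0 = 6, t_1 = 8, t_2 = 14, t_3 = 4, t_4 = 0, t_5 = 4, t_6 = 4, t_7 = 8, t_8 = 12, t_9 = 2, t_{10} = 14, t_{11} = 16, t_{12} = 12, t_{13} = 10, t_{14} = 4, t_{15} = 14, t_{16} = 0, t_{17} = 14, t_{18} = 14, t_{19} = 10, t_{20} = 6, t_{21} = 16, t_{22} = 4, t_{23} = 2, t_{24} = 6, t_{25} = 8.
The sequence repeats with period 24.
(3333 - 0) mod 24 = 21, so t_{3333} = t_{21} = 16.

16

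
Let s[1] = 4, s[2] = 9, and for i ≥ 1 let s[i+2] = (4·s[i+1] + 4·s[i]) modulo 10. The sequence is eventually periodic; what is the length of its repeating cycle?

s[1] = 4, s[2] = 9, s[3] = 2, s[4] = 4, s[5] = 4, s[6] = 2, s[7] = 4.
Since (s[6], s[7]) = (s[3], s[4]) = (2, 4) (two consecutive terms determine the rest), the sequence is eventually periodic: after a pre-period of length 2 it cycles with period 3.

3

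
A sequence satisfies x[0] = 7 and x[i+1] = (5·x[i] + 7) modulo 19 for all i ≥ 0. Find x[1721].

8

Computing terms: x[0] = 7; x[1] = 4; x[2] = 8; x[3] = 9; x[4] = 14; x[5] = 1; x[6] = 12; x[7] = 10; x[8] = 0; x[9] = 7.
The sequence repeats with period 9.
So x[1721] = x[0 + ((1721-0) mod 9)] = x[2] = 8.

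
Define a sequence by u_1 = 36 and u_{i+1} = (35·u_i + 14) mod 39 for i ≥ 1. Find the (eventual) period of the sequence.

6

u_1 = 36,  u_2 = 26,  u_3 = 27,  u_4 = 23,  u_5 = 0,  u_6 = 14,  u_7 = 36.
Since u_7 = u_1 = 36, the sequence is periodic with period 6.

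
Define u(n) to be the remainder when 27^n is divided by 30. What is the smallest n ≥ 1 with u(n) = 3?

Listing terms: u(0) = 1; u(1) = 27; u(2) = 9; u(3) = 3; u(4) = 21; u(5) = 27.
Since u(5) = u(1) = 27, the sequence is eventually periodic: after a pre-period of length 1 it cycles with period 4.
The value 3 first appears (with n ≥ 1) at u(3).

3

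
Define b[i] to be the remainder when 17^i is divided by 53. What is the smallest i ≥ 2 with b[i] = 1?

26

We have b[1] = 17, b[2] = 24, b[3] = 37, b[4] = 46, b[5] = 40, b[6] = 44, b[7] = 6, b[8] = 49, b[9] = 38, b[10] = 10, b[11] = 11, b[12] = 28, b[13] = 52, b[14] = 36, b[15] = 29, b[16] = 16, b[17] = 7, b[18] = 13, b[19] = 9, b[20] = 47, b[21] = 4, b[22] = 15, b[23] = 43, b[24] = 42, b[25] = 25, b[26] = 1, b[27] = 17.
Since b[27] = b[1] = 17, the sequence is periodic with period 26.
The value 1 first appears (with i ≥ 2) at b[26].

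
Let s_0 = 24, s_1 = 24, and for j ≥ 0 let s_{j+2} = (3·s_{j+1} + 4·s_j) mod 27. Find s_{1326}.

Computing terms: s_0 = 24,  s_1 = 24,  s_2 = 6,  s_3 = 6,  s_4 = 15,  s_5 = 15,  s_6 = 24,  s_7 = 24.
The sequence repeats with period 6.
(1326 - 0) mod 6 = 0, so s_{1326} = s_0 = 24.

24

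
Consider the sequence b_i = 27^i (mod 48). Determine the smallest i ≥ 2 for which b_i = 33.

4

Computing terms: b_1 = 27,  b_2 = 9,  b_3 = 3,  b_4 = 33,  b_5 = 27.
The sequence repeats with period 4.
The value 33 first appears (with i ≥ 2) at b_4.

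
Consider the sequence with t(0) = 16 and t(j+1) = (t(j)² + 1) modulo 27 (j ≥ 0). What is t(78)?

We have t(0) = 16,  t(1) = 14,  t(2) = 8,  t(3) = 11,  t(4) = 14.
Since t(4) = t(1) = 14, the sequence is eventually periodic: after a pre-period of length 1 it cycles with period 3.
For j ≥ 1, t(j) depends only on (j - 1) mod 3. (78 - 1) mod 3 = 2, so t(78) = t(3) = 11.

11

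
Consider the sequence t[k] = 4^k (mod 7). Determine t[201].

Computing terms: t[1] = 4; t[2] = 2; t[3] = 1; t[4] = 4.
Since t[4] = t[1] = 4, the sequence is periodic with period 3.
(201 - 1) mod 3 = 2, so t[201] = t[3] = 1.

1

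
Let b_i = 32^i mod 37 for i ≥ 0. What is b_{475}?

We have b_0 = 1; b_1 = 32; b_2 = 25; b_3 = 23; b_4 = 33; b_5 = 20; b_6 = 11; b_7 = 19; b_8 = 16; b_9 = 31; b_{10} = 30; b_{11} = 35; b_{12} = 10; b_{13} = 24; b_{14} = 28; b_{15} = 8; b_{16} = 34; b_{17} = 15; b_{18} = 36; b_{19} = 5; b_{20} = 12; b_{21} = 14; b_{22} = 4; b_{23} = 17; b_{24} = 26; b_{25} = 18; b_{26} = 21; b_{27} = 6; b_{28} = 7; b_{29} = 2; b_{30} = 27; b_{31} = 13; b_{32} = 9; b_{33} = 29; b_{34} = 3; b_{35} = 22; b_{36} = 1.
Since b_{36} = b_0 = 1, the sequence is periodic with period 36.
So b_{475} = b_{0 + ((475-0) mod 36)} = b_7 = 19.

19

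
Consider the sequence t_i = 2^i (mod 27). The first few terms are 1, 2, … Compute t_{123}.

Listing terms: t_0 = 1; t_1 = 2; t_2 = 4; t_3 = 8; t_4 = 16; t_5 = 5; t_6 = 10; t_7 = 20; t_8 = 13; t_9 = 26; t_{10} = 25; t_{11} = 23; t_{12} = 19; t_{13} = 11; t_{14} = 22; t_{15} = 17; t_{16} = 7; t_{17} = 14; t_{18} = 1.
The sequence repeats with period 18.
So t_{123} = t_{0 + ((123-0) mod 18)} = t_{15} = 17.

17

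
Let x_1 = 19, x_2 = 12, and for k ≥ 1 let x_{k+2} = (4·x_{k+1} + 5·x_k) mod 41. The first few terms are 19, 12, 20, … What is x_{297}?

0

Listing terms: x_1 = 19; x_2 = 12; x_3 = 20; x_4 = 17; x_5 = 4; x_6 = 19; x_7 = 14; x_8 = 28; x_9 = 18; x_{10} = 7; x_{11} = 36; x_{12} = 15; x_{13} = 35; x_{14} = 10; x_{15} = 10; x_{16} = 8; x_{17} = 0; x_{18} = 40; x_{19} = 37; x_{20} = 20; x_{21} = 19; x_{22} = 12.
Since (x_{21}, x_{22}) = (x_1, x_2) = (19, 12) (two consecutive terms determine the rest), the sequence is periodic with period 20.
So x_{297} = x_{1 + ((297-1) mod 20)} = x_{17} = 0.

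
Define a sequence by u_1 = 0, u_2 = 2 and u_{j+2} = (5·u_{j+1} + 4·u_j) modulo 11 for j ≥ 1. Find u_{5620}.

5

We have u_1 = 0, u_2 = 2, u_3 = 10, u_4 = 3, u_5 = 0, u_6 = 1, u_7 = 5, u_8 = 7, u_9 = 0, u_{10} = 6, u_{11} = 8, u_{12} = 9, u_{13} = 0, u_{14} = 3, u_{15} = 4, u_{16} = 10, u_{17} = 0, u_{18} = 7, u_{19} = 2, u_{20} = 5, u_{21} = 0, u_{22} = 9, u_{23} = 1, u_{24} = 8, u_{25} = 0, u_{26} = 10, u_{27} = 6, u_{28} = 4, u_{29} = 0, u_{30} = 5, u_{31} = 3, u_{32} = 2, u_{33} = 0, u_{34} = 8, u_{35} = 7, u_{36} = 1, u_{37} = 0, u_{38} = 4, u_{39} = 9, u_{40} = 6, u_{41} = 0, u_{42} = 2.
The sequence repeats with period 40.
(5620 - 1) mod 40 = 19, so u_{5620} = u_{20} = 5.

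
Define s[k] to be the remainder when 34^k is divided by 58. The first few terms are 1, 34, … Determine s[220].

Listing terms: s[0] = 1,  s[1] = 34,  s[2] = 54,  s[3] = 38,  s[4] = 16,  s[5] = 22,  s[6] = 52,  s[7] = 28,  s[8] = 24,  s[9] = 4,  s[10] = 20,  s[11] = 42,  s[12] = 36,  s[13] = 6,  s[14] = 30,  s[15] = 34.
Since s[15] = s[1] = 34, the sequence is eventually periodic: after a pre-period of length 1 it cycles with period 14.
For k ≥ 1, s[k] depends only on (k - 1) mod 14. (220 - 1) mod 14 = 9, so s[220] = s[10] = 20.

20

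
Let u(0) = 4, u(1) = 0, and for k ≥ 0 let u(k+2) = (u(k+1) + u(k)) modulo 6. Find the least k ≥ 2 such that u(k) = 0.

5

u(0) = 4; u(1) = 0; u(2) = 4; u(3) = 4; u(4) = 2; u(5) = 0; u(6) = 2; u(7) = 2; u(8) = 4; u(9) = 0.
Since (u(8), u(9)) = (u(0), u(1)) = (4, 0) (two consecutive terms determine the rest), the sequence is periodic with period 8.
The value 0 first appears (with k ≥ 2) at u(5).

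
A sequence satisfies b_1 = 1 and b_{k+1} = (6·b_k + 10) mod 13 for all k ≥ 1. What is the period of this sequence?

We have b_1 = 1; b_2 = 3; b_3 = 2; b_4 = 9; b_5 = 12; b_6 = 4; b_7 = 8; b_8 = 6; b_9 = 7; b_{10} = 0; b_{11} = 10; b_{12} = 5; b_{13} = 1.
Since b_{13} = b_1 = 1, the sequence is periodic with period 12.

12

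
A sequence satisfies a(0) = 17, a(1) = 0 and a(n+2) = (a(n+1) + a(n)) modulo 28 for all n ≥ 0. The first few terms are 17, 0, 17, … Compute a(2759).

3

We have a(0) = 17,  a(1) = 0,  a(2) = 17,  a(3) = 17,  a(4) = 6,  a(5) = 23,  a(6) = 1,  a(7) = 24,  a(8) = 25,  a(9) = 21,  a(10) = 18,  a(11) = 11,  a(12) = 1,  a(13) = 12,  a(14) = 13,  a(15) = 25,  a(16) = 10,  a(17) = 7,  a(18) = 17,  a(19) = 24,  a(20) = 13,  a(21) = 9,  a(22) = 22,  a(23) = 3,  a(24) = 25,  a(25) = 0,  a(26) = 25,  a(27) = 25,  a(28) = 22,  a(29) = 19,  a(30) = 13,  a(31) = 4,  a(32) = 17,  a(33) = 21,  a(34) = 10,  a(35) = 3,  a(36) = 13,  a(37) = 16,  a(38) = 1,  a(39) = 17,  a(40) = 18,  a(41) = 7,  a(42) = 25,  a(43) = 4,  a(44) = 1,  a(45) = 5,  a(46) = 6,  a(47) = 11,  a(48) = 17,  a(49) = 0.
The sequence repeats with period 48.
(2759 - 0) mod 48 = 23, so a(2759) = a(23) = 3.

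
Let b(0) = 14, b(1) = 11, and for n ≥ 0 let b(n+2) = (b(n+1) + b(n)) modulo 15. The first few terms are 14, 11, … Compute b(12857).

5

Listing terms: b(0) = 14, b(1) = 11, b(2) = 10, b(3) = 6, b(4) = 1, b(5) = 7, b(6) = 8, b(7) = 0, b(8) = 8, b(9) = 8, b(10) = 1, b(11) = 9, b(12) = 10, b(13) = 4, b(14) = 14, b(15) = 3, b(16) = 2, b(17) = 5, b(18) = 7, b(19) = 12, b(20) = 4, b(21) = 1, b(22) = 5, b(23) = 6, b(24) = 11, b(25) = 2, b(26) = 13, b(27) = 0, b(28) = 13, b(29) = 13, b(30) = 11, b(31) = 9, b(32) = 5, b(33) = 14, b(34) = 4, b(35) = 3, b(36) = 7, b(37) = 10, b(38) = 2, b(39) = 12, b(40) = 14, b(41) = 11.
The sequence repeats with period 40.
So b(12857) = b(0 + ((12857-0) mod 40)) = b(17) = 5.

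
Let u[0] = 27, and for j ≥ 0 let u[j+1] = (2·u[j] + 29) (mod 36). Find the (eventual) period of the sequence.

6

u[0] = 27, u[1] = 11, u[2] = 15, u[3] = 23, u[4] = 3, u[5] = 35, u[6] = 27.
Since u[6] = u[0] = 27, the sequence is periodic with period 6.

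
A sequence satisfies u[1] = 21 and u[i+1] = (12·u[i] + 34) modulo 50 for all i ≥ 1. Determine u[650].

Computing terms: u[1] = 21,  u[2] = 36,  u[3] = 16,  u[4] = 26,  u[5] = 46,  u[6] = 36.
Since u[6] = u[2] = 36, the sequence is eventually periodic: after a pre-period of length 1 it cycles with period 4.
For i ≥ 2, u[i] depends only on (i - 2) mod 4. (650 - 2) mod 4 = 0, so u[650] = u[2] = 36.

36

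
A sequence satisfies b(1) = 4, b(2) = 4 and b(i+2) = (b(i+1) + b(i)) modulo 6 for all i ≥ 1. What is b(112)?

Computing terms: b(1) = 4; b(2) = 4; b(3) = 2; b(4) = 0; b(5) = 2; b(6) = 2; b(7) = 4; b(8) = 0; b(9) = 4; b(10) = 4.
Since (b(9), b(10)) = (b(1), b(2)) = (4, 4) (two consecutive terms determine the rest), the sequence is periodic with period 8.
So b(112) = b(1 + ((112-1) mod 8)) = b(8) = 0.

0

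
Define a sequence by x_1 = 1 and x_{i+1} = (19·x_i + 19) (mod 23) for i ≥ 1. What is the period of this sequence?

22

x_1 = 1, x_2 = 15, x_3 = 5, x_4 = 22, x_5 = 0, x_6 = 19, x_7 = 12, x_8 = 17, x_9 = 20, x_{10} = 8, x_{11} = 10, x_{12} = 2, x_{13} = 11, x_{14} = 21, x_{15} = 4, x_{16} = 3, x_{17} = 7, x_{18} = 14, x_{19} = 9, x_{20} = 6, x_{21} = 18, x_{22} = 16, x_{23} = 1.
Since x_{23} = x_1 = 1, the sequence is periodic with period 22.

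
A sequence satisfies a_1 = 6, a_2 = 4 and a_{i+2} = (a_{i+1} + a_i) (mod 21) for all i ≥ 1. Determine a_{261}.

Computing terms: a_1 = 6, a_2 = 4, a_3 = 10, a_4 = 14, a_5 = 3, a_6 = 17, a_7 = 20, a_8 = 16, a_9 = 15, a_{10} = 10, a_{11} = 4, a_{12} = 14, a_{13} = 18, a_{14} = 11, a_{15} = 8, a_{16} = 19, a_{17} = 6, a_{18} = 4.
The sequence repeats with period 16.
(261 - 1) mod 16 = 4, so a_{261} = a_5 = 3.

3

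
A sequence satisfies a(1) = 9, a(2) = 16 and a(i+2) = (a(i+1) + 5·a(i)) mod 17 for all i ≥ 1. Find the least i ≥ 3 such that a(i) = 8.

14

Computing terms: a(1) = 9; a(2) = 16; a(3) = 10; a(4) = 5; a(5) = 4; a(6) = 12; a(7) = 15; a(8) = 7; a(9) = 14; a(10) = 15; a(11) = 0; a(12) = 7; a(13) = 7; a(14) = 8; a(15) = 9; a(16) = 15; a(17) = 9; a(18) = 16.
The sequence repeats with period 16.
The value 8 first appears (with i ≥ 3) at a(14).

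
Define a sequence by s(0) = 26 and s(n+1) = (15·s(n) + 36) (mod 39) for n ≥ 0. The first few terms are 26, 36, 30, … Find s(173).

s(0) = 26,  s(1) = 36,  s(2) = 30,  s(3) = 18,  s(4) = 33,  s(5) = 24,  s(6) = 6,  s(7) = 9,  s(8) = 15,  s(9) = 27,  s(10) = 12,  s(11) = 21,  s(12) = 0,  s(13) = 36.
Since s(13) = s(1) = 36, the sequence is eventually periodic: after a pre-period of length 1 it cycles with period 12.
For n ≥ 1, s(n) depends only on (n - 1) mod 12. (173 - 1) mod 12 = 4, so s(173) = s(5) = 24.

24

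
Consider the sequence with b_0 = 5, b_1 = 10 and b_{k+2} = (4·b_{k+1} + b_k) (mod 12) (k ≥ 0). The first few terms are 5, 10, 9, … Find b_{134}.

Computing terms: b_0 = 5,  b_1 = 10,  b_2 = 9,  b_3 = 10,  b_4 = 1,  b_5 = 2,  b_6 = 9,  b_7 = 2,  b_8 = 5,  b_9 = 10.
The sequence repeats with period 8.
So b_{134} = b_{0 + ((134-0) mod 8)} = b_6 = 9.

9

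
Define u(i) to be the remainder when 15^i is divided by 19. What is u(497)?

Computing terms: u(0) = 1, u(1) = 15, u(2) = 16, u(3) = 12, u(4) = 9, u(5) = 2, u(6) = 11, u(7) = 13, u(8) = 5, u(9) = 18, u(10) = 4, u(11) = 3, u(12) = 7, u(13) = 10, u(14) = 17, u(15) = 8, u(16) = 6, u(17) = 14, u(18) = 1.
The sequence repeats with period 18.
(497 - 0) mod 18 = 11, so u(497) = u(11) = 3.

3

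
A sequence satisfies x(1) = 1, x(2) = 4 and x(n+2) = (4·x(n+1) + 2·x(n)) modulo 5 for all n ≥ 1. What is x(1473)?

Listing terms: x(1) = 1, x(2) = 4, x(3) = 3, x(4) = 0, x(5) = 1, x(6) = 4.
Since (x(5), x(6)) = (x(1), x(2)) = (1, 4) (two consecutive terms determine the rest), the sequence is periodic with period 4.
So x(1473) = x(1 + ((1473-1) mod 4)) = x(1) = 1.

1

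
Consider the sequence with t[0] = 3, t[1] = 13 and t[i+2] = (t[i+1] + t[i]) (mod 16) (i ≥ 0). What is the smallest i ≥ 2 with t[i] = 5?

We have t[0] = 3; t[1] = 13; t[2] = 0; t[3] = 13; t[4] = 13; t[5] = 10; t[6] = 7; t[7] = 1; t[8] = 8; t[9] = 9; t[10] = 1; t[11] = 10; t[12] = 11; t[13] = 5; t[14] = 0; t[15] = 5; t[16] = 5; t[17] = 10; t[18] = 15; t[19] = 9; t[20] = 8; t[21] = 1; t[22] = 9; t[23] = 10; t[24] = 3; t[25] = 13.
Since (t[24], t[25]) = (t[0], t[1]) = (3, 13) (two consecutive terms determine the rest), the sequence is periodic with period 24.
The value 5 first appears (with i ≥ 2) at t[13].

13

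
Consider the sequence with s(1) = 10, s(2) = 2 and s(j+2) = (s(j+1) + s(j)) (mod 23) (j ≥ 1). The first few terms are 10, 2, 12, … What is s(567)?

21

Listing terms: s(1) = 10,  s(2) = 2,  s(3) = 12,  s(4) = 14,  s(5) = 3,  s(6) = 17,  s(7) = 20,  s(8) = 14,  s(9) = 11,  s(10) = 2,  s(11) = 13,  s(12) = 15,  s(13) = 5,  s(14) = 20,  s(15) = 2,  s(16) = 22,  s(17) = 1,  s(18) = 0,  s(19) = 1,  s(20) = 1,  s(21) = 2,  s(22) = 3,  s(23) = 5,  s(24) = 8,  s(25) = 13,  s(26) = 21,  s(27) = 11,  s(28) = 9,  s(29) = 20,  s(30) = 6,  s(31) = 3,  s(32) = 9,  s(33) = 12,  s(34) = 21,  s(35) = 10,  s(36) = 8,  s(37) = 18,  s(38) = 3,  s(39) = 21,  s(40) = 1,  s(41) = 22,  s(42) = 0,  s(43) = 22,  s(44) = 22,  s(45) = 21,  s(46) = 20,  s(47) = 18,  s(48) = 15,  s(49) = 10,  s(50) = 2.
Since (s(49), s(50)) = (s(1), s(2)) = (10, 2) (two consecutive terms determine the rest), the sequence is periodic with period 48.
So s(567) = s(1 + ((567-1) mod 48)) = s(39) = 21.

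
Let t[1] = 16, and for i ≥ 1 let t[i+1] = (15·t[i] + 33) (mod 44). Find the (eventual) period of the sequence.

10

Listing terms: t[1] = 16,  t[2] = 9,  t[3] = 36,  t[4] = 1,  t[5] = 4,  t[6] = 5,  t[7] = 20,  t[8] = 25,  t[9] = 12,  t[10] = 37,  t[11] = 16.
Since t[11] = t[1] = 16, the sequence is periodic with period 10.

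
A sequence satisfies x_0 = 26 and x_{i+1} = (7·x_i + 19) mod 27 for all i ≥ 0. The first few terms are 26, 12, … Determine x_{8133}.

x_0 = 26; x_1 = 12; x_2 = 22; x_3 = 11; x_4 = 15; x_5 = 16; x_6 = 23; x_7 = 18; x_8 = 10; x_9 = 8; x_{10} = 21; x_{11} = 4; x_{12} = 20; x_{13} = 24; x_{14} = 25; x_{15} = 5; x_{16} = 0; x_{17} = 19; x_{18} = 17; x_{19} = 3; x_{20} = 13; x_{21} = 2; x_{22} = 6; x_{23} = 7; x_{24} = 14; x_{25} = 9; x_{26} = 1; x_{27} = 26.
Since x_{27} = x_0 = 26, the sequence is periodic with period 27.
So x_{8133} = x_{0 + ((8133-0) mod 27)} = x_6 = 23.

23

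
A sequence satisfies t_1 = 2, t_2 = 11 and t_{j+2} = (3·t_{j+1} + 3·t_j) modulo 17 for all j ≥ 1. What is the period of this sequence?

16

t_1 = 2; t_2 = 11; t_3 = 5; t_4 = 14; t_5 = 6; t_6 = 9; t_7 = 11; t_8 = 9; t_9 = 9; t_{10} = 3; t_{11} = 2; t_{12} = 15; t_{13} = 0; t_{14} = 11; t_{15} = 16; t_{16} = 13; t_{17} = 2; t_{18} = 11.
The sequence repeats with period 16.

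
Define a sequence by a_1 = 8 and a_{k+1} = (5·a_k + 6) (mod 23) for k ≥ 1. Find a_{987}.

21

We have a_1 = 8, a_2 = 0, a_3 = 6, a_4 = 13, a_5 = 2, a_6 = 16, a_7 = 17, a_8 = 22, a_9 = 1, a_{10} = 11, a_{11} = 15, a_{12} = 12, a_{13} = 20, a_{14} = 14, a_{15} = 7, a_{16} = 18, a_{17} = 4, a_{18} = 3, a_{19} = 21, a_{20} = 19, a_{21} = 9, a_{22} = 5, a_{23} = 8.
Since a_{23} = a_1 = 8, the sequence is periodic with period 22.
(987 - 1) mod 22 = 18, so a_{987} = a_{19} = 21.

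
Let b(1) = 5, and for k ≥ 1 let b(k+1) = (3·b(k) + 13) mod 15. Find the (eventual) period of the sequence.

4

Computing terms: b(1) = 5,  b(2) = 13,  b(3) = 7,  b(4) = 4,  b(5) = 10,  b(6) = 13.
Since b(6) = b(2) = 13, the sequence is eventually periodic: after a pre-period of length 1 it cycles with period 4.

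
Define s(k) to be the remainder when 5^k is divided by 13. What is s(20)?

Computing terms: s(1) = 5,  s(2) = 12,  s(3) = 8,  s(4) = 1,  s(5) = 5.
The sequence repeats with period 4.
(20 - 1) mod 4 = 3, so s(20) = s(4) = 1.

1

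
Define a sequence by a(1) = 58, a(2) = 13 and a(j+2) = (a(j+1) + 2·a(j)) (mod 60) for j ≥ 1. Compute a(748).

35

Listing terms: a(1) = 58, a(2) = 13, a(3) = 9, a(4) = 35, a(5) = 53, a(6) = 3, a(7) = 49, a(8) = 55, a(9) = 33, a(10) = 23, a(11) = 29, a(12) = 15, a(13) = 13, a(14) = 43, a(15) = 9, a(16) = 35.
Since (a(15), a(16)) = (a(3), a(4)) = (9, 35) (two consecutive terms determine the rest), the sequence is eventually periodic: after a pre-period of length 2 it cycles with period 12.
For j ≥ 3, a(j) depends only on (j - 3) mod 12. (748 - 3) mod 12 = 1, so a(748) = a(4) = 35.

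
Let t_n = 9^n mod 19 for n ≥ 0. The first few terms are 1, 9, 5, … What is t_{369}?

1

t_0 = 1, t_1 = 9, t_2 = 5, t_3 = 7, t_4 = 6, t_5 = 16, t_6 = 11, t_7 = 4, t_8 = 17, t_9 = 1.
The sequence repeats with period 9.
So t_{369} = t_{0 + ((369-0) mod 9)} = t_0 = 1.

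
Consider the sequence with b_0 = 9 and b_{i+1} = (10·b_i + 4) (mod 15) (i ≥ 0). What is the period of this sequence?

We have b_0 = 9; b_1 = 4; b_2 = 14; b_3 = 9.
The sequence repeats with period 3.

3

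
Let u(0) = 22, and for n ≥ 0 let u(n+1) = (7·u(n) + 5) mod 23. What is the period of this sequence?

22

Computing terms: u(0) = 22, u(1) = 21, u(2) = 14, u(3) = 11, u(4) = 13, u(5) = 4, u(6) = 10, u(7) = 6, u(8) = 1, u(9) = 12, u(10) = 20, u(11) = 7, u(12) = 8, u(13) = 15, u(14) = 18, u(15) = 16, u(16) = 2, u(17) = 19, u(18) = 0, u(19) = 5, u(20) = 17, u(21) = 9, u(22) = 22.
The sequence repeats with period 22.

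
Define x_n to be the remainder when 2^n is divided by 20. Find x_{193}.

12

Listing terms: x_1 = 2, x_2 = 4, x_3 = 8, x_4 = 16, x_5 = 12, x_6 = 4.
Since x_6 = x_2 = 4, the sequence is eventually periodic: after a pre-period of length 1 it cycles with period 4.
For n ≥ 2, x_n depends only on (n - 2) mod 4. (193 - 2) mod 4 = 3, so x_{193} = x_5 = 12.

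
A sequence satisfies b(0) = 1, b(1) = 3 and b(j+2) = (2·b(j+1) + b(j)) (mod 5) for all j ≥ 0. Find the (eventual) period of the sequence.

12

Computing terms: b(0) = 1,  b(1) = 3,  b(2) = 2,  b(3) = 2,  b(4) = 1,  b(5) = 4,  b(6) = 4,  b(7) = 2,  b(8) = 3,  b(9) = 3,  b(10) = 4,  b(11) = 1,  b(12) = 1,  b(13) = 3.
Since (b(12), b(13)) = (b(0), b(1)) = (1, 3) (two consecutive terms determine the rest), the sequence is periodic with period 12.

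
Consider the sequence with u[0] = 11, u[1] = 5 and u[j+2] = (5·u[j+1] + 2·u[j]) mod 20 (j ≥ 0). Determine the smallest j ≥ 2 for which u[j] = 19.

4

We have u[0] = 11; u[1] = 5; u[2] = 7; u[3] = 5; u[4] = 19; u[5] = 5; u[6] = 3; u[7] = 5; u[8] = 11; u[9] = 5.
Since (u[8], u[9]) = (u[0], u[1]) = (11, 5) (two consecutive terms determine the rest), the sequence is periodic with period 8.
The value 19 first appears (with j ≥ 2) at u[4].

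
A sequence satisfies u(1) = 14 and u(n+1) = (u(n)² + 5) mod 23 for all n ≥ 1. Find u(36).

We have u(1) = 14, u(2) = 17, u(3) = 18, u(4) = 7, u(5) = 8, u(6) = 0, u(7) = 5, u(8) = 7.
Since u(8) = u(4) = 7, the sequence is eventually periodic: after a pre-period of length 3 it cycles with period 4.
For n ≥ 4, u(n) depends only on (n - 4) mod 4. (36 - 4) mod 4 = 0, so u(36) = u(4) = 7.

7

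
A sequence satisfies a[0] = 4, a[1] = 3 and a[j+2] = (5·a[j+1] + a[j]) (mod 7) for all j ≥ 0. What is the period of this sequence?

6

We have a[0] = 4; a[1] = 3; a[2] = 5; a[3] = 0; a[4] = 5; a[5] = 4; a[6] = 4; a[7] = 3.
Since (a[6], a[7]) = (a[0], a[1]) = (4, 3) (two consecutive terms determine the rest), the sequence is periodic with period 6.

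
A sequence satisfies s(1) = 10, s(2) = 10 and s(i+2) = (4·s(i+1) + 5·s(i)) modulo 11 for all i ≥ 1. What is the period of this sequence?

Computing terms: s(1) = 10; s(2) = 10; s(3) = 2; s(4) = 3; s(5) = 0; s(6) = 4; s(7) = 5; s(8) = 7; s(9) = 9; s(10) = 5; s(11) = 10; s(12) = 10.
Since (s(11), s(12)) = (s(1), s(2)) = (10, 10) (two consecutive terms determine the rest), the sequence is periodic with period 10.

10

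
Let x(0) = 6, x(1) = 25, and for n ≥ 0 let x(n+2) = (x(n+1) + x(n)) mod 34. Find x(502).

21

Computing terms: x(0) = 6,  x(1) = 25,  x(2) = 31,  x(3) = 22,  x(4) = 19,  x(5) = 7,  x(6) = 26,  x(7) = 33,  x(8) = 25,  x(9) = 24,  x(10) = 15,  x(11) = 5,  x(12) = 20,  x(13) = 25,  x(14) = 11,  x(15) = 2,  x(16) = 13,  x(17) = 15,  x(18) = 28,  x(19) = 9,  x(20) = 3,  x(21) = 12,  x(22) = 15,  x(23) = 27,  x(24) = 8,  x(25) = 1,  x(26) = 9,  x(27) = 10,  x(28) = 19,  x(29) = 29,  x(30) = 14,  x(31) = 9,  x(32) = 23,  x(33) = 32,  x(34) = 21,  x(35) = 19,  x(36) = 6,  x(37) = 25.
The sequence repeats with period 36.
(502 - 0) mod 36 = 34, so x(502) = x(34) = 21.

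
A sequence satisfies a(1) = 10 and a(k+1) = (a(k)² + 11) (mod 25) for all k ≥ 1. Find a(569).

We have a(1) = 10, a(2) = 11, a(3) = 7, a(4) = 10.
Since a(4) = a(1) = 10, the sequence is periodic with period 3.
So a(569) = a(1 + ((569-1) mod 3)) = a(2) = 11.

11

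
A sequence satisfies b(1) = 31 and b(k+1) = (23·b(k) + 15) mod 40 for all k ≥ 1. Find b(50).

8

We have b(1) = 31, b(2) = 8, b(3) = 39, b(4) = 32, b(5) = 31.
Since b(5) = b(1) = 31, the sequence is periodic with period 4.
So b(50) = b(1 + ((50-1) mod 4)) = b(2) = 8.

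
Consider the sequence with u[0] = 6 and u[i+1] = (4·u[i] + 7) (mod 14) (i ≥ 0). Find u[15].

u[0] = 6,  u[1] = 3,  u[2] = 5,  u[3] = 13,  u[4] = 3.
Since u[4] = u[1] = 3, the sequence is eventually periodic: after a pre-period of length 1 it cycles with period 3.
For i ≥ 1, u[i] depends only on (i - 1) mod 3. (15 - 1) mod 3 = 2, so u[15] = u[3] = 13.

13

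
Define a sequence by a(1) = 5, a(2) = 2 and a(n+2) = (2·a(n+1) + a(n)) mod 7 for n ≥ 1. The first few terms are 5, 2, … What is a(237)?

We have a(1) = 5, a(2) = 2, a(3) = 2, a(4) = 6, a(5) = 0, a(6) = 6, a(7) = 5, a(8) = 2.
The sequence repeats with period 6.
So a(237) = a(1 + ((237-1) mod 6)) = a(3) = 2.

2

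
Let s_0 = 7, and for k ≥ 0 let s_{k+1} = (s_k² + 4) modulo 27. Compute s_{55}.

26

Listing terms: s_0 = 7; s_1 = 26; s_2 = 5; s_3 = 2; s_4 = 8; s_5 = 14; s_6 = 11; s_7 = 17; s_8 = 23; s_9 = 20; s_{10} = 26.
Since s_{10} = s_1 = 26, the sequence is eventually periodic: after a pre-period of length 1 it cycles with period 9.
For k ≥ 1, s_k depends only on (k - 1) mod 9. (55 - 1) mod 9 = 0, so s_{55} = s_1 = 26.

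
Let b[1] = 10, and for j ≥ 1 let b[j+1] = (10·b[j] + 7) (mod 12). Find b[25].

1

We have b[1] = 10, b[2] = 11, b[3] = 9, b[4] = 1, b[5] = 5, b[6] = 9.
Since b[6] = b[3] = 9, the sequence is eventually periodic: after a pre-period of length 2 it cycles with period 3.
For j ≥ 3, b[j] depends only on (j - 3) mod 3. (25 - 3) mod 3 = 1, so b[25] = b[4] = 1.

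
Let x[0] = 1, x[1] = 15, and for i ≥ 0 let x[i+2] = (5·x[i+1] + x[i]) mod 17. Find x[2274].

0

We have x[0] = 1, x[1] = 15, x[2] = 8, x[3] = 4, x[4] = 11, x[5] = 8, x[6] = 0, x[7] = 8, x[8] = 6, x[9] = 4, x[10] = 9, x[11] = 15, x[12] = 16, x[13] = 10, x[14] = 15, x[15] = 0, x[16] = 15, x[17] = 7, x[18] = 16, x[19] = 2, x[20] = 9, x[21] = 13, x[22] = 6, x[23] = 9, x[24] = 0, x[25] = 9, x[26] = 11, x[27] = 13, x[28] = 8, x[29] = 2, x[30] = 1, x[31] = 7, x[32] = 2, x[33] = 0, x[34] = 2, x[35] = 10, x[36] = 1, x[37] = 15.
Since (x[36], x[37]) = (x[0], x[1]) = (1, 15) (two consecutive terms determine the rest), the sequence is periodic with period 36.
(2274 - 0) mod 36 = 6, so x[2274] = x[6] = 0.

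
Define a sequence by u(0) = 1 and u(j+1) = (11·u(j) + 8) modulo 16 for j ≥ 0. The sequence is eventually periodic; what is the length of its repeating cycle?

4

Computing terms: u(0) = 1; u(1) = 3; u(2) = 9; u(3) = 11; u(4) = 1.
The sequence repeats with period 4.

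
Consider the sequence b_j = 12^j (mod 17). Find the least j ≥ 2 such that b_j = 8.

2

We have b_1 = 12; b_2 = 8; b_3 = 11; b_4 = 13; b_5 = 3; b_6 = 2; b_7 = 7; b_8 = 16; b_9 = 5; b_{10} = 9; b_{11} = 6; b_{12} = 4; b_{13} = 14; b_{14} = 15; b_{15} = 10; b_{16} = 1; b_{17} = 12.
Since b_{17} = b_1 = 12, the sequence is periodic with period 16.
The value 8 first appears (with j ≥ 2) at b_2.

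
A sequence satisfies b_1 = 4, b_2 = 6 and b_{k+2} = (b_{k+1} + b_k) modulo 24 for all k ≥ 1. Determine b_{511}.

20

b_1 = 4,  b_2 = 6,  b_3 = 10,  b_4 = 16,  b_5 = 2,  b_6 = 18,  b_7 = 20,  b_8 = 14,  b_9 = 10,  b_{10} = 0,  b_{11} = 10,  b_{12} = 10,  b_{13} = 20,  b_{14} = 6,  b_{15} = 2,  b_{16} = 8,  b_{17} = 10,  b_{18} = 18,  b_{19} = 4,  b_{20} = 22,  b_{21} = 2,  b_{22} = 0,  b_{23} = 2,  b_{24} = 2,  b_{25} = 4,  b_{26} = 6.
The sequence repeats with period 24.
(511 - 1) mod 24 = 6, so b_{511} = b_7 = 20.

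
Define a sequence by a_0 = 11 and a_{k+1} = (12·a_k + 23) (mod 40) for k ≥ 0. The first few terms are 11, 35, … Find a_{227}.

19

We have a_0 = 11,  a_1 = 35,  a_2 = 3,  a_3 = 19,  a_4 = 11.
The sequence repeats with period 4.
So a_{227} = a_{0 + ((227-0) mod 4)} = a_3 = 19.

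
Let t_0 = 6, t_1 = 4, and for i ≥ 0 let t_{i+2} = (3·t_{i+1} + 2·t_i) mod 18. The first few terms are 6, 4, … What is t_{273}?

Computing terms: t_0 = 6,  t_1 = 4,  t_2 = 6,  t_3 = 8,  t_4 = 0,  t_5 = 16,  t_6 = 12,  t_7 = 14,  t_8 = 12,  t_9 = 10,  t_{10} = 0,  t_{11} = 2,  t_{12} = 6,  t_{13} = 4.
Since (t_{12}, t_{13}) = (t_0, t_1) = (6, 4) (two consecutive terms determine the rest), the sequence is periodic with period 12.
(273 - 0) mod 12 = 9, so t_{273} = t_9 = 10.

10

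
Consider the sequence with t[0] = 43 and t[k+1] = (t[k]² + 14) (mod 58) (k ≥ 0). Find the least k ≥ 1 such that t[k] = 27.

4

t[0] = 43; t[1] = 7; t[2] = 5; t[3] = 39; t[4] = 27; t[5] = 47; t[6] = 19; t[7] = 27.
Since t[7] = t[4] = 27, the sequence is eventually periodic: after a pre-period of length 4 it cycles with period 3.
The value 27 first appears (with k ≥ 1) at t[4].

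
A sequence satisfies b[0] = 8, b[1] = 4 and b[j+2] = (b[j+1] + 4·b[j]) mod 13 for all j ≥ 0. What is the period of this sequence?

12

Listing terms: b[0] = 8, b[1] = 4, b[2] = 10, b[3] = 0, b[4] = 1, b[5] = 1, b[6] = 5, b[7] = 9, b[8] = 3, b[9] = 0, b[10] = 12, b[11] = 12, b[12] = 8, b[13] = 4.
Since (b[12], b[13]) = (b[0], b[1]) = (8, 4) (two consecutive terms determine the rest), the sequence is periodic with period 12.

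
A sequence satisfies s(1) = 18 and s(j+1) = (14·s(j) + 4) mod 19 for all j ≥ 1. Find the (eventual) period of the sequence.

18

Listing terms: s(1) = 18,  s(2) = 9,  s(3) = 16,  s(4) = 0,  s(5) = 4,  s(6) = 3,  s(7) = 8,  s(8) = 2,  s(9) = 13,  s(10) = 15,  s(11) = 5,  s(12) = 17,  s(13) = 14,  s(14) = 10,  s(15) = 11,  s(16) = 6,  s(17) = 12,  s(18) = 1,  s(19) = 18.
Since s(19) = s(1) = 18, the sequence is periodic with period 18.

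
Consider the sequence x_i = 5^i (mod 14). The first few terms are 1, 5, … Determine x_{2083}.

5

x_0 = 1, x_1 = 5, x_2 = 11, x_3 = 13, x_4 = 9, x_5 = 3, x_6 = 1.
Since x_6 = x_0 = 1, the sequence is periodic with period 6.
(2083 - 0) mod 6 = 1, so x_{2083} = x_1 = 5.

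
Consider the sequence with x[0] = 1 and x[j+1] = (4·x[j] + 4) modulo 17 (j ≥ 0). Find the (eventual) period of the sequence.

4

We have x[0] = 1; x[1] = 8; x[2] = 2; x[3] = 12; x[4] = 1.
Since x[4] = x[0] = 1, the sequence is periodic with period 4.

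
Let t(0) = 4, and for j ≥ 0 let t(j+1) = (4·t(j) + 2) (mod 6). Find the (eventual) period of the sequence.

t(0) = 4,  t(1) = 0,  t(2) = 2,  t(3) = 4.
The sequence repeats with period 3.

3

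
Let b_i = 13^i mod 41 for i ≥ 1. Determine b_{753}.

We have b_1 = 13, b_2 = 5, b_3 = 24, b_4 = 25, b_5 = 38, b_6 = 2, b_7 = 26, b_8 = 10, b_9 = 7, b_{10} = 9, b_{11} = 35, b_{12} = 4, b_{13} = 11, b_{14} = 20, b_{15} = 14, b_{16} = 18, b_{17} = 29, b_{18} = 8, b_{19} = 22, b_{20} = 40, b_{21} = 28, b_{22} = 36, b_{23} = 17, b_{24} = 16, b_{25} = 3, b_{26} = 39, b_{27} = 15, b_{28} = 31, b_{29} = 34, b_{30} = 32, b_{31} = 6, b_{32} = 37, b_{33} = 30, b_{34} = 21, b_{35} = 27, b_{36} = 23, b_{37} = 12, b_{38} = 33, b_{39} = 19, b_{40} = 1, b_{41} = 13.
The sequence repeats with period 40.
(753 - 1) mod 40 = 32, so b_{753} = b_{33} = 30.

30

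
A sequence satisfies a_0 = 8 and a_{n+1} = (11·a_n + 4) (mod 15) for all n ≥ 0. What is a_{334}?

14

Computing terms: a_0 = 8, a_1 = 2, a_2 = 11, a_3 = 5, a_4 = 14, a_5 = 8.
Since a_5 = a_0 = 8, the sequence is periodic with period 5.
(334 - 0) mod 5 = 4, so a_{334} = a_4 = 14.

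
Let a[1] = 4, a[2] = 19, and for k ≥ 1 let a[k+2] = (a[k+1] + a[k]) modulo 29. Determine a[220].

We have a[1] = 4; a[2] = 19; a[3] = 23; a[4] = 13; a[5] = 7; a[6] = 20; a[7] = 27; a[8] = 18; a[9] = 16; a[10] = 5; a[11] = 21; a[12] = 26; a[13] = 18; a[14] = 15; a[15] = 4; a[16] = 19.
Since (a[15], a[16]) = (a[1], a[2]) = (4, 19) (two consecutive terms determine the rest), the sequence is periodic with period 14.
So a[220] = a[1 + ((220-1) mod 14)] = a[10] = 5.

5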